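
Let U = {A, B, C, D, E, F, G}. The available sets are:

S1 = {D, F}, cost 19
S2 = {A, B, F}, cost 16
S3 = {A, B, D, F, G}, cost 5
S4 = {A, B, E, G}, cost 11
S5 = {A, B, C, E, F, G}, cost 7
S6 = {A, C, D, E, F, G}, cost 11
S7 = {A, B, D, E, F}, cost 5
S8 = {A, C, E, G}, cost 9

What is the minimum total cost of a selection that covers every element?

S3, S5 cover every element at cost 5 + 7 = 12.
Any cover uses at least 2 sets; among all covering selections none totals below 12.

12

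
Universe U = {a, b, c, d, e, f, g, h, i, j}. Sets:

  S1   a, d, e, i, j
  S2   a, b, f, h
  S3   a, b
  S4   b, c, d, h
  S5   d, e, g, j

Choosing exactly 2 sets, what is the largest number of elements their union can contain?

8

Choosing S1, S2 covers {a, b, d, e, f, h, i, j} — 8 elements.
No choice of 2 sets does better; here c, g are left uncovered.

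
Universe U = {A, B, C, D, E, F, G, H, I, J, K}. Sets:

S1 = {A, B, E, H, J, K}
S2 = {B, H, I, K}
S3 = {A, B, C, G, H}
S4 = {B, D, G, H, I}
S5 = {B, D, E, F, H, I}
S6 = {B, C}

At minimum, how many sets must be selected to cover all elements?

3

S1, S3, S5 together cover {A, B, C, D, E, F, G, H, I, J, K} — every element.
No 2 of the 6 sets cover everything (all 15 pairs fall short), so 3 is minimum.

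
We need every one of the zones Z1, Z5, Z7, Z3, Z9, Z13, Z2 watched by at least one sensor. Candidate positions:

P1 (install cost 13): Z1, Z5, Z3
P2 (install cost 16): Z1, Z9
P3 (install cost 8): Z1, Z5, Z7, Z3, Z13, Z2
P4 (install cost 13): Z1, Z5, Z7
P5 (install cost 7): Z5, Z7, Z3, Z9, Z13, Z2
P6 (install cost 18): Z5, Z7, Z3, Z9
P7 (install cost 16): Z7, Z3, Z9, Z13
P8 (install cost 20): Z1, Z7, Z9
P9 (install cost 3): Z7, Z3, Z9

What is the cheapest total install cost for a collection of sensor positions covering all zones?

P3, P9 cover every zone at install cost 8 + 3 = 11.
Any cover uses at least 2 sensor positions; among all covering selections none totals below 11.

11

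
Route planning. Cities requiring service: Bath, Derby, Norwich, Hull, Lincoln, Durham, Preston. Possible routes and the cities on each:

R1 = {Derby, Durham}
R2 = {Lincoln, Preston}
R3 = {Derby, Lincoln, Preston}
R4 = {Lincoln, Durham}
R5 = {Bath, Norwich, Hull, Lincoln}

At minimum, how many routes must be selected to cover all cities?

3

R1, R2, R5 together cover {Bath, Derby, Norwich, Hull, Lincoln, Durham, Preston} — every city.
No 2 of the 5 routes cover everything (all 10 pairs fall short), so 3 is minimum.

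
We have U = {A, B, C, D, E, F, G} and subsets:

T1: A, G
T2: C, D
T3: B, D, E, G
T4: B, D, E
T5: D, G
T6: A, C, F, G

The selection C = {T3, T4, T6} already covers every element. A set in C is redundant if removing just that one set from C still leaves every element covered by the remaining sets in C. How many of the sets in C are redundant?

2

Drop T3: the rest still cover every element — redundant.
Drop T4: the rest still cover every element — redundant.
Drop T6: A, C, F uncovered — not redundant.
2 redundant: T3, T4.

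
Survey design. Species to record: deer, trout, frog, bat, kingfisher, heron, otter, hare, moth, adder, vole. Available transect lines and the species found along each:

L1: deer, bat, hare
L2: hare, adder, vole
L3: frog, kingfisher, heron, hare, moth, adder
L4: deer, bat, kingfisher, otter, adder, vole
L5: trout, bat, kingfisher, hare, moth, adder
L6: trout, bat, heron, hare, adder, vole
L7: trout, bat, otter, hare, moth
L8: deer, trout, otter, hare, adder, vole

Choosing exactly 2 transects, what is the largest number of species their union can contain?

10

Choosing L3, L4 covers {deer, frog, bat, kingfisher, heron, otter, hare, moth, adder, vole} — 10 species.
No choice of 2 transects does better; here trout is left uncovered.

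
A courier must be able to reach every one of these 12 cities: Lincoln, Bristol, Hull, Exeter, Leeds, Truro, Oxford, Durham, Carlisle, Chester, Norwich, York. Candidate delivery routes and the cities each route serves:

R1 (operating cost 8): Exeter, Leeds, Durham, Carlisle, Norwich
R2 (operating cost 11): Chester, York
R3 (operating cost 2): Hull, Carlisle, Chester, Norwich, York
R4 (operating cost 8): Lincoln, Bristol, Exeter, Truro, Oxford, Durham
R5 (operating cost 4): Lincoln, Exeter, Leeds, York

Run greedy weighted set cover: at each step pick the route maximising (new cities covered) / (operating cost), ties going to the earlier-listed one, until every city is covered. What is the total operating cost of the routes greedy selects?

14

Pick 1: R3 adds 5 new (Hull, Carlisle, Chester, Norwich, York) at operating cost 2 (ratio 5/2).
Pick 2: R4 adds 6 new (Lincoln, Bristol, Exeter, Truro, Oxford, Durham) at operating cost 8 (ratio 6/8).
Pick 3: R5 adds 1 new (Leeds) at operating cost 4 (ratio 1/4).
Greedy total operating cost: 2 + 8 + 4 = 14.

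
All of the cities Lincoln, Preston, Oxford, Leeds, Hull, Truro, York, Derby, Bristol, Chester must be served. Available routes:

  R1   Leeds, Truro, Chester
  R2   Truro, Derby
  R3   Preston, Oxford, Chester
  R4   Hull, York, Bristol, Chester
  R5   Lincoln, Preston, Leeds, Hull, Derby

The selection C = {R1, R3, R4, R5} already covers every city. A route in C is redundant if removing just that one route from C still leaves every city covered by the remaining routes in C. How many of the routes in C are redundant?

0

Drop R1: Truro uncovered — not redundant.
Drop R3: Oxford uncovered — not redundant.
Drop R4: York, Bristol uncovered — not redundant.
Drop R5: Lincoln, Derby uncovered — not redundant.
None of the routes in C is redundant.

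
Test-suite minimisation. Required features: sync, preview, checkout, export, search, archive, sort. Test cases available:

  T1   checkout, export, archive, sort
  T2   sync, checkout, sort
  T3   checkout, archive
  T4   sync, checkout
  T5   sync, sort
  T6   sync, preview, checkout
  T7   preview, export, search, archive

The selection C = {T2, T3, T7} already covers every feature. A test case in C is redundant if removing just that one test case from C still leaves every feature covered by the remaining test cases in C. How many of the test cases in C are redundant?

Drop T2: sync, sort uncovered — not redundant.
Drop T3: the rest still cover every feature — redundant.
Drop T7: preview, export, search uncovered — not redundant.
1 redundant: T3.

1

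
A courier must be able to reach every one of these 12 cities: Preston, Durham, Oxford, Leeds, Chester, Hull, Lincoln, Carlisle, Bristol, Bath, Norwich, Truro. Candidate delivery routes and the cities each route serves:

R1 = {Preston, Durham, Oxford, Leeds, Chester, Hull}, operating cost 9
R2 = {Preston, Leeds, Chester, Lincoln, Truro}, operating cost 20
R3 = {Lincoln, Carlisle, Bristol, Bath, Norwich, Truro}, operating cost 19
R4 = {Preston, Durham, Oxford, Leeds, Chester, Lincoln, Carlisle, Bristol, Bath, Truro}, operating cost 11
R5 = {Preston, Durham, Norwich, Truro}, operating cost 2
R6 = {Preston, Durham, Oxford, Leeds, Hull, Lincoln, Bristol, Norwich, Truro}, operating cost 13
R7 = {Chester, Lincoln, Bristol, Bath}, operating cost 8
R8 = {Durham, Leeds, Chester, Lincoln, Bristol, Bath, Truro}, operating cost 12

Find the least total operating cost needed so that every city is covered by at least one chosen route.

22

R1, R4, R5 cover every city at operating cost 9 + 11 + 2 = 22.
Any cover uses at least 2 routes; among all covering selections none totals below 22.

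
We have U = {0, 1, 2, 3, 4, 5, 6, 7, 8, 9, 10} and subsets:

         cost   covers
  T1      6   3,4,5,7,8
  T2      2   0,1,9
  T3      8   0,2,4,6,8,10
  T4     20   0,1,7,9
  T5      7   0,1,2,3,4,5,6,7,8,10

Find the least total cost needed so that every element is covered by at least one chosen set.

T2, T5 cover every element at cost 2 + 7 = 9.
Any cover uses at least 2 sets; among all covering selections none totals below 9.

9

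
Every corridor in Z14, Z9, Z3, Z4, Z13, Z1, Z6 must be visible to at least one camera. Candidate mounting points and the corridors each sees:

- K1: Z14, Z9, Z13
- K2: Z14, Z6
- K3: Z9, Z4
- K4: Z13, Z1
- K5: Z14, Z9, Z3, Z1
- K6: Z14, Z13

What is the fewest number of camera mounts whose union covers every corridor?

4

K1, K2, K3, K5 together cover {Z14, Z9, Z3, Z4, Z13, Z1, Z6} — every corridor.
No 3 of the 6 camera mounts cover everything (all 20 triples fall short), so 4 is minimum.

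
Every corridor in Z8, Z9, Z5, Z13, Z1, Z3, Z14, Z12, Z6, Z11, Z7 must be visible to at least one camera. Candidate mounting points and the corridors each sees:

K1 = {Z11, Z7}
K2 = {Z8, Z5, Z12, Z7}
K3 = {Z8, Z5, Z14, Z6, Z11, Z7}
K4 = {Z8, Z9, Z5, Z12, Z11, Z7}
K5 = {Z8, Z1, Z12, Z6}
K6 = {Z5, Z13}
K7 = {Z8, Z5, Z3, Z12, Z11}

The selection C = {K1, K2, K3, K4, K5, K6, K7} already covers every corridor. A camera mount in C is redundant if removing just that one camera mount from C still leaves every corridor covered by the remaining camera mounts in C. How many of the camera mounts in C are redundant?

2

Drop K1: the rest still cover every corridor — redundant.
Drop K2: the rest still cover every corridor — redundant.
Drop K3: Z14 uncovered — not redundant.
Drop K4: Z9 uncovered — not redundant.
Drop K5: Z1 uncovered — not redundant.
Drop K6: Z13 uncovered — not redundant.
Drop K7: Z3 uncovered — not redundant.
2 redundant: K1, K2.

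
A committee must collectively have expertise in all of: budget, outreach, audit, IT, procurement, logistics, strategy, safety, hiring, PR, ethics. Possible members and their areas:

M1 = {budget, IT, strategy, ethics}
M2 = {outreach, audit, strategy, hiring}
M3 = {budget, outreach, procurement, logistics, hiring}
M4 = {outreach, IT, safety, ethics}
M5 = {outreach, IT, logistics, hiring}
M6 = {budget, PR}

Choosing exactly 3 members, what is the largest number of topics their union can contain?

Choosing M2, M3, M4 covers {budget, outreach, audit, IT, procurement, logistics, strategy, safety, hiring, ethics} — 10 topics.
No choice of 3 members does better; here PR is left uncovered.

10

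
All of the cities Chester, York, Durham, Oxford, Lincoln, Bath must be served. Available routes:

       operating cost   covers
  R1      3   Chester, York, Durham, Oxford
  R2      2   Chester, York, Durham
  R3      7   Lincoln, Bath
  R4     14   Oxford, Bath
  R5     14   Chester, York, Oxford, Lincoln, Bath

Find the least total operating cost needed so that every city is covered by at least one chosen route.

R1, R3 cover every city at operating cost 3 + 7 = 10.
Any cover uses at least 2 routes; among all covering selections none totals below 10.
Greedy by coverage-per-operating cost would pick R2, R1, R3 for 12 — worse than the optimum 10.

10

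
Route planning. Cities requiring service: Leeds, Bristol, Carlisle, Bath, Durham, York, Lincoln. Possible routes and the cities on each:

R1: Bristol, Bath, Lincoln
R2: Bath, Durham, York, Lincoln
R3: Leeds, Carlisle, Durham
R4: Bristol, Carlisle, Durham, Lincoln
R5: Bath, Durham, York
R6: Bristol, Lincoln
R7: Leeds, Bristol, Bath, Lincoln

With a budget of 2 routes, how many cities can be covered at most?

6

Choosing R1, R3 covers {Leeds, Bristol, Carlisle, Bath, Durham, Lincoln} — 6 cities.
No choice of 2 routes does better; here York is left uncovered.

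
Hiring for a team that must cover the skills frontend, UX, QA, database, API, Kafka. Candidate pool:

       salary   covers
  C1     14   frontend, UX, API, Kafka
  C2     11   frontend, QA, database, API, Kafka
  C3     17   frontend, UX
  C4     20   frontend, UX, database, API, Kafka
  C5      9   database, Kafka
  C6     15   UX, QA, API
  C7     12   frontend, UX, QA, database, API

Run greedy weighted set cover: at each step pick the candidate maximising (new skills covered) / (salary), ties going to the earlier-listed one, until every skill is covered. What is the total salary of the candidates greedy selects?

Pick 1: C2 adds 5 new (frontend, QA, database, API, Kafka) at salary 11 (ratio 5/11).
Pick 2: C7 adds 1 new (UX) at salary 12 (ratio 1/12).
Greedy total salary: 11 + 12 = 23. (The true optimum is 21, so greedy overshoots here.)

23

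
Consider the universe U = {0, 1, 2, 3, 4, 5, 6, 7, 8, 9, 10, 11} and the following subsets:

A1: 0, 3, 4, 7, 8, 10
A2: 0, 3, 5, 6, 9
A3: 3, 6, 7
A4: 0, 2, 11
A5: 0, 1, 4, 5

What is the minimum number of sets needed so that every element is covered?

A1, A2, A4, A5 together cover {0, 1, 2, 3, 4, 5, 6, 7, 8, 9, 10, 11} — every element.
No 3 of the 5 sets cover everything (all 10 triples fall short), so 4 is minimum.

4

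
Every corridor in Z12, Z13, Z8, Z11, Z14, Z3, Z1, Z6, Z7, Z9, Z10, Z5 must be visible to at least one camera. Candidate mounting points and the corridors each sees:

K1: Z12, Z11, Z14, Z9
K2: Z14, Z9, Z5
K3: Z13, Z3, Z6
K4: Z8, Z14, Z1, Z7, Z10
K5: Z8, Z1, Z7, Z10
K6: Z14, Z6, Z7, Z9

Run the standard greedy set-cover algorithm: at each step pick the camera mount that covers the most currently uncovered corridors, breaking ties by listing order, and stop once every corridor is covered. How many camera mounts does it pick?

4

Pick 1: K4 covers 5 new corridors (Z8, Z14, Z1, Z7, Z10).
Pick 2: K1 covers 3 new corridors (Z12, Z11, Z9).
Pick 3: K3 covers 3 new corridors (Z13, Z3, Z6).
Pick 4: K2 covers 1 new corridors (Z5).
Greedy uses 4 camera mounts.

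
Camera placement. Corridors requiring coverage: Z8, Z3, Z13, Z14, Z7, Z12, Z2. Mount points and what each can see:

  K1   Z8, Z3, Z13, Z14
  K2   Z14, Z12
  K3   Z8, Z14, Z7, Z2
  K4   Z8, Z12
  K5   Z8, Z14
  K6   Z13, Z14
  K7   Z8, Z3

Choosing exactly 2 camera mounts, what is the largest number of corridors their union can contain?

Choosing K1, K3 covers {Z8, Z3, Z13, Z14, Z7, Z2} — 6 corridors.
No choice of 2 camera mounts does better; here Z12 is left uncovered.

6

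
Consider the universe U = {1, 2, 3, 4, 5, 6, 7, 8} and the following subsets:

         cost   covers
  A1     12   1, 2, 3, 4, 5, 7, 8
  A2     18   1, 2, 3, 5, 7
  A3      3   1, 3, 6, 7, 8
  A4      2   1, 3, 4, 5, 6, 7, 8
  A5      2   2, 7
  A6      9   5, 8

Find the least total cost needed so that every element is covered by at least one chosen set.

A4, A5 cover every element at cost 2 + 2 = 4.
Any cover uses at least 2 sets; among all covering selections none totals below 4.

4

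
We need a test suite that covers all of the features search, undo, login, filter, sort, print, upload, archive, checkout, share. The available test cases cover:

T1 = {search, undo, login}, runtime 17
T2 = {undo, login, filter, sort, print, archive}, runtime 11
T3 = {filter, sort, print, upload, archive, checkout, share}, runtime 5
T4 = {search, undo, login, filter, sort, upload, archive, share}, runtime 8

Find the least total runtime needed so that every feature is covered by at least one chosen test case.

13

T3, T4 cover every feature at runtime 5 + 8 = 13.
Any cover uses at least 2 test cases; among all covering selections none totals below 13.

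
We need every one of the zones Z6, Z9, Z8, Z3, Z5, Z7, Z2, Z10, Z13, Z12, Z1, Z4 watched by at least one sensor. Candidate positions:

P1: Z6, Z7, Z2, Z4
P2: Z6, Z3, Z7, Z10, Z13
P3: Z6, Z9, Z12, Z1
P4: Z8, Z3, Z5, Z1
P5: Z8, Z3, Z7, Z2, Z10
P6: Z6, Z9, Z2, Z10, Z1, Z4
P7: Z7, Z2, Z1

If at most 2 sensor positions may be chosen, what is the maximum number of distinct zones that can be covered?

9

Choosing P2, P6 covers {Z6, Z9, Z3, Z7, Z2, Z10, Z13, Z1, Z4} — 9 zones.
No choice of 2 sensor positions does better; here Z8, Z5, Z12 are left uncovered.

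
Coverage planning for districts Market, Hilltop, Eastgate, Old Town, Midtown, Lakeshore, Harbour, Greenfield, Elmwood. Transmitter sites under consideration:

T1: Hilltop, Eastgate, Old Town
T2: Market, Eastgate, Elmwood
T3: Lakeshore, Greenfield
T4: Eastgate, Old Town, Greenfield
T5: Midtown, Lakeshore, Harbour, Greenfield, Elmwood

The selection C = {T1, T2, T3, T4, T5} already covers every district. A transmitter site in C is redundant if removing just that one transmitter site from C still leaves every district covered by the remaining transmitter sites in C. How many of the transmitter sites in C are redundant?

Drop T1: Hilltop uncovered — not redundant.
Drop T2: Market uncovered — not redundant.
Drop T3: the rest still cover every district — redundant.
Drop T4: the rest still cover every district — redundant.
Drop T5: Midtown, Harbour uncovered — not redundant.
2 redundant: T3, T4.

2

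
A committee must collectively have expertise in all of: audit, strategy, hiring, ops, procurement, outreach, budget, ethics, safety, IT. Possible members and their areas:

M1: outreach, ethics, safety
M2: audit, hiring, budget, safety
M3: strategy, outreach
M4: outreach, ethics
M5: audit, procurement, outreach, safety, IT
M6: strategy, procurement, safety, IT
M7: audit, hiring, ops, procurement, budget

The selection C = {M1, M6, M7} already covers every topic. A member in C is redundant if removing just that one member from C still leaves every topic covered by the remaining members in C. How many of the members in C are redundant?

0

Drop M1: outreach, ethics uncovered — not redundant.
Drop M6: strategy, IT uncovered — not redundant.
Drop M7: audit, hiring, ops, budget uncovered — not redundant.
None of the members in C is redundant.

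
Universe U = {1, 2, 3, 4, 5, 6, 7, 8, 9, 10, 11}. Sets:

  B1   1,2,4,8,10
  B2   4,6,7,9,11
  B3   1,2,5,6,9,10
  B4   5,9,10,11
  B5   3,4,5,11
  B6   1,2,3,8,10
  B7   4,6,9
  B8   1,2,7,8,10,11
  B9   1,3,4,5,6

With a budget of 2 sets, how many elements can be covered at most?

10

Choosing B2, B6 covers {1, 2, 3, 4, 6, 7, 8, 9, 10, 11} — 10 elements.
No choice of 2 sets does better; here 5 is left uncovered.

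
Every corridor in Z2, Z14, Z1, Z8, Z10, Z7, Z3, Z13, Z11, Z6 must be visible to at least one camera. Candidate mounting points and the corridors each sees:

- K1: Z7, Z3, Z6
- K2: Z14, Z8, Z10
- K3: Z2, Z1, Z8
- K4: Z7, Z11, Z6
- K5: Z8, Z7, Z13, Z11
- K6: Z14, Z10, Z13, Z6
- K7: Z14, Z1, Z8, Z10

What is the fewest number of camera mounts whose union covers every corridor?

4

K1, K2, K3, K5 together cover {Z2, Z14, Z1, Z8, Z10, Z7, Z3, Z13, Z11, Z6} — every corridor.
No 3 of the 7 camera mounts cover everything (all 35 triples fall short), so 4 is minimum.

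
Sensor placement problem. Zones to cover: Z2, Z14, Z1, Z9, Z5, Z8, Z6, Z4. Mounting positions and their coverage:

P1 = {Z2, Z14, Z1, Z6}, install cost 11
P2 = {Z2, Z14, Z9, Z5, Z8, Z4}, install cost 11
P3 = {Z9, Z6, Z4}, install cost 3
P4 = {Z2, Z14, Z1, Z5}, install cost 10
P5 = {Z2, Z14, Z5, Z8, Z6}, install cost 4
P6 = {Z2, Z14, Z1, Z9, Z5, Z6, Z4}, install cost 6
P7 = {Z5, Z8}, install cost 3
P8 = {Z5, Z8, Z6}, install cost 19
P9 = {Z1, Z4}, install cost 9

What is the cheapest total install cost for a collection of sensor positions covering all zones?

9

P6, P7 cover every zone at install cost 6 + 3 = 9.
Any cover uses at least 2 sensor positions; among all covering selections none totals below 9.
Greedy by coverage-per-install cost would pick P5, P3, P6 for 13 — worse than the optimum 9.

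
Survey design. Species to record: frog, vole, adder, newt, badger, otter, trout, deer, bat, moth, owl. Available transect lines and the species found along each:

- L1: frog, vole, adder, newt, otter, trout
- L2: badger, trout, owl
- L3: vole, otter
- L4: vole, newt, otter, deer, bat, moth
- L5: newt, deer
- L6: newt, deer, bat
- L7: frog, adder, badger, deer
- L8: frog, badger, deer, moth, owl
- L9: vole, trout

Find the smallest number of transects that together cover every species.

3

L1, L2, L4 together cover {frog, vole, adder, newt, badger, otter, trout, deer, bat, moth, owl} — every species.
No 2 of the 9 transects cover everything (all 36 pairs fall short), so 3 is minimum.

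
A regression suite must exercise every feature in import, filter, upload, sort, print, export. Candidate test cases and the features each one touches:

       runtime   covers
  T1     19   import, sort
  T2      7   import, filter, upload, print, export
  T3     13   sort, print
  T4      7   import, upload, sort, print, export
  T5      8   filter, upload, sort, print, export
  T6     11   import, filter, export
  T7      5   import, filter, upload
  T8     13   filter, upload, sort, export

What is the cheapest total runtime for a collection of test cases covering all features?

12

T4, T7 cover every feature at runtime 7 + 5 = 12.
Any cover uses at least 2 test cases; among all covering selections none totals below 12.
Greedy by coverage-per-runtime would pick T2, T4 for 14 — worse than the optimum 12.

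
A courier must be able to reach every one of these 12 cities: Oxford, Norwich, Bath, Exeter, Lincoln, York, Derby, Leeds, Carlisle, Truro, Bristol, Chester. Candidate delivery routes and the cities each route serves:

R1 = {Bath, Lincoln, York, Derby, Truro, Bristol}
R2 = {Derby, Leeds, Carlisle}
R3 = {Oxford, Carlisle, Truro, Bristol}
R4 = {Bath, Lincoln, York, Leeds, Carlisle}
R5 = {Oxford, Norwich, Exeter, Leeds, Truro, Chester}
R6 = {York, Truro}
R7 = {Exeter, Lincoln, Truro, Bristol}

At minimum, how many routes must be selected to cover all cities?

R1, R2, R5 together cover {Oxford, Norwich, Bath, Exeter, Lincoln, York, Derby, Leeds, Carlisle, Truro, Bristol, Chester} — every city.
No 2 of the 7 routes cover everything (all 21 pairs fall short), so 3 is minimum.

3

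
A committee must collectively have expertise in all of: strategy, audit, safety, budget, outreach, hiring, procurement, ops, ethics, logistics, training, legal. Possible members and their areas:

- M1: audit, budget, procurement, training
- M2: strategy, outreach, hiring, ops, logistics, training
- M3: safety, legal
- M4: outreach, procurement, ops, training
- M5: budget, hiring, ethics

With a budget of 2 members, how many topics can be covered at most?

9

Choosing M1, M2 covers {strategy, audit, budget, outreach, hiring, procurement, ops, logistics, training} — 9 topics.
No choice of 2 members does better; here safety, ethics, legal are left uncovered.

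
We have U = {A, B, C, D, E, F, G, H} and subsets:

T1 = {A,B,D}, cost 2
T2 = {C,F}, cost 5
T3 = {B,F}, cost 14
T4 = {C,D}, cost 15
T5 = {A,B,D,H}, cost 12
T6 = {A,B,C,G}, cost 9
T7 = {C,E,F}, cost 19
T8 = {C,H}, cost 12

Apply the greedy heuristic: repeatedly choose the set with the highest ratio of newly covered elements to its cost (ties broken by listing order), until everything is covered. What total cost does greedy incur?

47

Pick 1: T1 adds 3 new (A, B, D) at cost 2 (ratio 3/2).
Pick 2: T2 adds 2 new (C, F) at cost 5 (ratio 2/5).
Pick 3: T6 adds 1 new (G) at cost 9 (ratio 1/9).
Pick 4: T5 adds 1 new (H) at cost 12 (ratio 1/12).
Pick 5: T7 adds 1 new (E) at cost 19 (ratio 1/19).
Greedy total cost: 2 + 5 + 9 + 12 + 19 = 47. (The true optimum is 40, so greedy overshoots here.)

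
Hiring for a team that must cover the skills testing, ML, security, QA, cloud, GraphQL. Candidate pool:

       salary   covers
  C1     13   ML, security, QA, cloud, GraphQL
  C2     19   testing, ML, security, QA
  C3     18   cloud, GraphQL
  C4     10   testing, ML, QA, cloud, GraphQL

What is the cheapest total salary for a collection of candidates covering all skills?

23

C1, C4 cover every skill at salary 13 + 10 = 23.
Any cover uses at least 2 candidates; among all covering selections none totals below 23.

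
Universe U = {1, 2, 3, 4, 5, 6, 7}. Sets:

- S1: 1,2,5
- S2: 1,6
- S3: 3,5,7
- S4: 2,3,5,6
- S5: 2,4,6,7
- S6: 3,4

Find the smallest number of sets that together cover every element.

3

S1, S3, S5 together cover {1, 2, 3, 4, 5, 6, 7} — every element.
No 2 of the 6 sets cover everything (all 15 pairs fall short), so 3 is minimum.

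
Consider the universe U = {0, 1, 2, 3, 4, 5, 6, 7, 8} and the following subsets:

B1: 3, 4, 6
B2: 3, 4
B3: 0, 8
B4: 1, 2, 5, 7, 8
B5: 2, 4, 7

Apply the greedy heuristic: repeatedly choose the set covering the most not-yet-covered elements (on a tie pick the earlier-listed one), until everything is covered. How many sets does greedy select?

3

Pick 1: B4 covers 5 new elements (1, 2, 5, 7, 8).
Pick 2: B1 covers 3 new elements (3, 4, 6).
Pick 3: B3 covers 1 new elements (0).
Greedy uses 3 sets.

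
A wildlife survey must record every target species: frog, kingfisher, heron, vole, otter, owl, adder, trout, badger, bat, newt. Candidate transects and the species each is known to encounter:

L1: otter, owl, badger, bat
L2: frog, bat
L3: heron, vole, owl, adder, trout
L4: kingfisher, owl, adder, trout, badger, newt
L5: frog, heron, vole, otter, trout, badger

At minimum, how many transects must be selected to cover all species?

L1, L4, L5 together cover {frog, kingfisher, heron, vole, otter, owl, adder, trout, badger, bat, newt} — every species.
No 2 of the 5 transects cover everything (all 10 pairs fall short), so 3 is minimum.

3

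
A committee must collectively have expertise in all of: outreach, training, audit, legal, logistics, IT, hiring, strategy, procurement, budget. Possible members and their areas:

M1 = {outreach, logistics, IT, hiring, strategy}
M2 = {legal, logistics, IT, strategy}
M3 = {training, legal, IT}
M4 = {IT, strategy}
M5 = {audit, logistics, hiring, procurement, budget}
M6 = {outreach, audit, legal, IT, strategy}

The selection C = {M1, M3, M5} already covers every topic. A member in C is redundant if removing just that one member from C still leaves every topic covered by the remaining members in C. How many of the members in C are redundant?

Drop M1: outreach, strategy uncovered — not redundant.
Drop M3: training, legal uncovered — not redundant.
Drop M5: audit, procurement, budget uncovered — not redundant.
None of the members in C is redundant.

0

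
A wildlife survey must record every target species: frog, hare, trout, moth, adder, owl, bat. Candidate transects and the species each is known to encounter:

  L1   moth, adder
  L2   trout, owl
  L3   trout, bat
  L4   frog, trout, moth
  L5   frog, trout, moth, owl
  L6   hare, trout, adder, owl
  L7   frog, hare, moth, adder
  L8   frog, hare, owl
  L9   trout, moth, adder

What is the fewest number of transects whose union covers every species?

3

L1, L3, L8 together cover {frog, hare, trout, moth, adder, owl, bat} — every species.
No 2 of the 9 transects cover everything (all 36 pairs fall short), so 3 is minimum.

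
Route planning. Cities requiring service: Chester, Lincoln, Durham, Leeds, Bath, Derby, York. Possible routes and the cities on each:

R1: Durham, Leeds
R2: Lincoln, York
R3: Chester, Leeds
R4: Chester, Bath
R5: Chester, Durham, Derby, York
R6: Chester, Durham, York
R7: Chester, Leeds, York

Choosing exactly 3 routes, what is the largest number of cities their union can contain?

6

Choosing R1, R2, R4 covers {Chester, Lincoln, Durham, Leeds, Bath, York} — 6 cities.
No choice of 3 routes does better; here Derby is left uncovered.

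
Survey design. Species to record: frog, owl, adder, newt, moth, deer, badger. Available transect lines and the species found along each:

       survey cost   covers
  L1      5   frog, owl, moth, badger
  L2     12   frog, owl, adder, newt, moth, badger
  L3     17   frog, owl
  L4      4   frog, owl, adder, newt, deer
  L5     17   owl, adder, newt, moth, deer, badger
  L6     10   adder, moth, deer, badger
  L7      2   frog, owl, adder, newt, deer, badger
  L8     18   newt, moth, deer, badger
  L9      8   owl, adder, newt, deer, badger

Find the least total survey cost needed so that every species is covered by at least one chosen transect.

7

L1, L7 cover every species at survey cost 5 + 2 = 7.
Any cover uses at least 2 transects; among all covering selections none totals below 7.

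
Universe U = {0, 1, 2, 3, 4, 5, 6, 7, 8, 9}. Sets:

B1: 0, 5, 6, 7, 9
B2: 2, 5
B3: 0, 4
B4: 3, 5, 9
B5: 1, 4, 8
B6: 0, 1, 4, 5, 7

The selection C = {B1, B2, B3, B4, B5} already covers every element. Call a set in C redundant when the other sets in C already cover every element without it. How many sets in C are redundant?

Drop B1: 6, 7 uncovered — not redundant.
Drop B2: 2 uncovered — not redundant.
Drop B3: the rest still cover every element — redundant.
Drop B4: 3 uncovered — not redundant.
Drop B5: 1, 8 uncovered — not redundant.
1 redundant: B3.

1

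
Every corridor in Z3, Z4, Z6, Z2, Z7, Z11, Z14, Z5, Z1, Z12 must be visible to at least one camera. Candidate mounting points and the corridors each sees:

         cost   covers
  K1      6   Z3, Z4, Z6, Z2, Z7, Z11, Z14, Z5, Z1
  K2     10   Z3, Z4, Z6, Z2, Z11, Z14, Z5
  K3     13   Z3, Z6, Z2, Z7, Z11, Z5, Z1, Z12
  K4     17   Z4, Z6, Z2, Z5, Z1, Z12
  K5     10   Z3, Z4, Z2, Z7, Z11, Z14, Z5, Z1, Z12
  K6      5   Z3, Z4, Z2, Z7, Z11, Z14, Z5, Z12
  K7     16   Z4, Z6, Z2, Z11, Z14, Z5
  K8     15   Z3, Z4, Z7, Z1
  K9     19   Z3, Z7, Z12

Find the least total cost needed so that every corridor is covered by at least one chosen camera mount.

K1, K6 cover every corridor at cost 6 + 5 = 11.
Any cover uses at least 2 camera mounts; among all covering selections none totals below 11.

11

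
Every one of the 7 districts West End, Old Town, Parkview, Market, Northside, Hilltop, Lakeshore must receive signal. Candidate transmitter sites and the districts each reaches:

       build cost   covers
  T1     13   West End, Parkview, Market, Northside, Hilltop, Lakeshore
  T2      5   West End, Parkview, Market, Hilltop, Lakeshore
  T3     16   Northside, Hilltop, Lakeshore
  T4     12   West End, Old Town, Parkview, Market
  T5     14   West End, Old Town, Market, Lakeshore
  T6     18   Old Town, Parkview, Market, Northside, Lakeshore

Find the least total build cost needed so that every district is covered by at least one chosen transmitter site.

T2, T6 cover every district at build cost 5 + 18 = 23.
Any cover uses at least 2 transmitter sites; among all covering selections none totals below 23.

23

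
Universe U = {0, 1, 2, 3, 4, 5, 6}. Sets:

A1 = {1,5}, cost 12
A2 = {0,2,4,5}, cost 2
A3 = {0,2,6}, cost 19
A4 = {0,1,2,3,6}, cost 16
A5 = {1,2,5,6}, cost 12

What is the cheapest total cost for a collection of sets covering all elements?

A2, A4 cover every element at cost 2 + 16 = 18.
Any cover uses at least 2 sets; among all covering selections none totals below 18.

18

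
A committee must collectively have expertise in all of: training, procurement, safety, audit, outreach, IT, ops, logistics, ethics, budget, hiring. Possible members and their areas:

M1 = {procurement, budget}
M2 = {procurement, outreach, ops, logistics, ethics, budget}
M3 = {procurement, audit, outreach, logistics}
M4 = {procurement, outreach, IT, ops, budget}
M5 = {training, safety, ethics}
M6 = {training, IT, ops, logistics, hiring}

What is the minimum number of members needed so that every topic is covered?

4

M1, M3, M5, M6 together cover {training, procurement, safety, audit, outreach, IT, ops, logistics, ethics, budget, hiring} — every topic.
No 3 of the 6 members cover everything (all 20 triples fall short), so 4 is minimum.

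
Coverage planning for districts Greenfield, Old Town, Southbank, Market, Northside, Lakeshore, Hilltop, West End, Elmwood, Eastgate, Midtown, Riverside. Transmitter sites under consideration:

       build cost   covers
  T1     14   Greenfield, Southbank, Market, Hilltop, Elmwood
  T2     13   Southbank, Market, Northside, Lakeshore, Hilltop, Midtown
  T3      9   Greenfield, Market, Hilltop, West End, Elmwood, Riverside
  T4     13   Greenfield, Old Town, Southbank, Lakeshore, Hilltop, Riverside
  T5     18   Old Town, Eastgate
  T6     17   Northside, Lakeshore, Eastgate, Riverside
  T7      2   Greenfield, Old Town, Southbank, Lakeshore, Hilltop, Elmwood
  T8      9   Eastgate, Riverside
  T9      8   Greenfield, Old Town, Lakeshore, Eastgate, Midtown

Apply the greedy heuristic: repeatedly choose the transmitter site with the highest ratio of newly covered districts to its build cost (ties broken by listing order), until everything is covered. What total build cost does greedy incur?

32

Pick 1: T7 adds 6 new (Greenfield, Old Town, Southbank, Lakeshore, Hilltop, Elmwood) at build cost 2 (ratio 6/2).
Pick 2: T3 adds 3 new (Market, West End, Riverside) at build cost 9 (ratio 3/9).
Pick 3: T9 adds 2 new (Eastgate, Midtown) at build cost 8 (ratio 2/8).
Pick 4: T2 adds 1 new (Northside) at build cost 13 (ratio 1/13).
Greedy total build cost: 2 + 9 + 8 + 13 = 32. (The true optimum is 30, so greedy overshoots here.)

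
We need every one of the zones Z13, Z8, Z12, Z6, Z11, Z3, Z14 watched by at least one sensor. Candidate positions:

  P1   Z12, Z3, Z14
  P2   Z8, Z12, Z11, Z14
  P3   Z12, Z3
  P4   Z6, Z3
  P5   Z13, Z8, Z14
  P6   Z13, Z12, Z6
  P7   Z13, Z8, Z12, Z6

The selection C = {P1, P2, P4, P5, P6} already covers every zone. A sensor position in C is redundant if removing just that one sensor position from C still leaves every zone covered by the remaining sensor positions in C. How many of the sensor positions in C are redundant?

Drop P1: the rest still cover every zone — redundant.
Drop P2: Z11 uncovered — not redundant.
Drop P4: the rest still cover every zone — redundant.
Drop P5: the rest still cover every zone — redundant.
Drop P6: the rest still cover every zone — redundant.
4 redundant: P1, P4, P5, P6.

4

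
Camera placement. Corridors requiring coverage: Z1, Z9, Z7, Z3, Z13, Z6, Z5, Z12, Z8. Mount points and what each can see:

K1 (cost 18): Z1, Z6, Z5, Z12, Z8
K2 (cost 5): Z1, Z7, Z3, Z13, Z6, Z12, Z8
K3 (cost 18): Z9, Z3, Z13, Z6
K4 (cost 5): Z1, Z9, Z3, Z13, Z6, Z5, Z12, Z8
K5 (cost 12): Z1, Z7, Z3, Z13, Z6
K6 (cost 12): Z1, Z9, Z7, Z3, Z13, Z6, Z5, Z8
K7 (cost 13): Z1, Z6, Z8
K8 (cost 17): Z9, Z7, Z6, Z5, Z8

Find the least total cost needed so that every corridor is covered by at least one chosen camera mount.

K2, K4 cover every corridor at cost 5 + 5 = 10.
Any cover uses at least 2 camera mounts; among all covering selections none totals below 10.

10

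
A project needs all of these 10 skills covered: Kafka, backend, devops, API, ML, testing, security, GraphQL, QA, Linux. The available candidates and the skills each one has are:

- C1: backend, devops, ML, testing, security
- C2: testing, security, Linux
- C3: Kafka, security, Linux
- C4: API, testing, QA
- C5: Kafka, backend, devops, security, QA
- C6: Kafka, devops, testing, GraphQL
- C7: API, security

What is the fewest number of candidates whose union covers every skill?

C1, C2, C4, C6 together cover {Kafka, backend, devops, API, ML, testing, security, GraphQL, QA, Linux} — every skill.
No 3 of the 7 candidates cover everything (all 35 triples fall short), so 4 is minimum.

4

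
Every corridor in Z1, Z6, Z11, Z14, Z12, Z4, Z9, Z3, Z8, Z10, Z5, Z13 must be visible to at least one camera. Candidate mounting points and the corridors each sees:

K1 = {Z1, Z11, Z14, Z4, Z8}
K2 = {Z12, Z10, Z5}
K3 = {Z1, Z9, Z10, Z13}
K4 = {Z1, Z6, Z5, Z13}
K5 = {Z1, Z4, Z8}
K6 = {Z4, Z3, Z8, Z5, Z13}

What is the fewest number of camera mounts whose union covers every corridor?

5

K1, K2, K3, K4, K6 together cover {Z1, Z6, Z11, Z14, Z12, Z4, Z9, Z3, Z8, Z10, Z5, Z13} — every corridor.
No 4 of the 6 camera mounts cover everything (all 15 size-4 selections fall short), so 5 is minimum.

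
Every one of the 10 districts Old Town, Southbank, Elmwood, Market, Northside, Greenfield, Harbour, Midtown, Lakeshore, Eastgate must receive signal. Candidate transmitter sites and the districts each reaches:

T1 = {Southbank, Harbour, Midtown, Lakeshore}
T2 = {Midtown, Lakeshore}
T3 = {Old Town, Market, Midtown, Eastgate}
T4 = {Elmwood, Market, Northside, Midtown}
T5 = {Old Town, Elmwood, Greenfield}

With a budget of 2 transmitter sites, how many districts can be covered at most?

7

Choosing T1, T3 covers {Old Town, Southbank, Market, Harbour, Midtown, Lakeshore, Eastgate} — 7 districts.
No choice of 2 transmitter sites does better; here Elmwood, Northside, Greenfield are left uncovered.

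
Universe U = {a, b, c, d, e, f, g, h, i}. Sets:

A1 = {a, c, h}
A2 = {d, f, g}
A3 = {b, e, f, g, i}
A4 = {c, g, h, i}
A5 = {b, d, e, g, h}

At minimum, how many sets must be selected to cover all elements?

3

A1, A2, A3 together cover {a, b, c, d, e, f, g, h, i} — every element.
No 2 of the 5 sets cover everything (all 10 pairs fall short), so 3 is minimum.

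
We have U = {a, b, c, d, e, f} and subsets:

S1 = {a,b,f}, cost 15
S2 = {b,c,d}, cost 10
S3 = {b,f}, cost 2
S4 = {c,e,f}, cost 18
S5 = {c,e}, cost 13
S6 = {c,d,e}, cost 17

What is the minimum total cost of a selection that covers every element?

S1, S6 cover every element at cost 15 + 17 = 32.
Any cover uses at least 2 sets; among all covering selections none totals below 32.
Greedy by coverage-per-cost would pick S3, S2, S5, S1 for 40 — worse than the optimum 32.

32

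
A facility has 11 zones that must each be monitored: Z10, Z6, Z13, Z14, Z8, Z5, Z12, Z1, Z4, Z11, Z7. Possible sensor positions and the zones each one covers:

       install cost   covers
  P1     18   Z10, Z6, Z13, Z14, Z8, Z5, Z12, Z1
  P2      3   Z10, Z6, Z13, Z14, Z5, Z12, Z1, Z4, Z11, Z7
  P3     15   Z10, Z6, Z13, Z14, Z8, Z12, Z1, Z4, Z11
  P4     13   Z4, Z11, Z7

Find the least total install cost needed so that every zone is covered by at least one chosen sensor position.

P2, P3 cover every zone at install cost 3 + 15 = 18.
Any cover uses at least 2 sensor positions; among all covering selections none totals below 18.

18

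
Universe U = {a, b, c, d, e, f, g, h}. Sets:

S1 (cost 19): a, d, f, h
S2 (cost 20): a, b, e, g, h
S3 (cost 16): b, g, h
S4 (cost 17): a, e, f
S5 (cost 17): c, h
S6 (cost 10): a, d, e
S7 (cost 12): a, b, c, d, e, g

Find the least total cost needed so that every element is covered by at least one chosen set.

31

S1, S7 cover every element at cost 19 + 12 = 31.
Any cover uses at least 2 sets; among all covering selections none totals below 31.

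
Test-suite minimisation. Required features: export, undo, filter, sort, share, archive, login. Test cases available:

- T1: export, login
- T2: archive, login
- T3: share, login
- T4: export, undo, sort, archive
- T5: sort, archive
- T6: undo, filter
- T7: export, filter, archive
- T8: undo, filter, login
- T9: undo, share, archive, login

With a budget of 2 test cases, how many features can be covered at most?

Choosing T3, T4 covers {export, undo, sort, share, archive, login} — 6 features.
No choice of 2 test cases does better; here filter is left uncovered.

6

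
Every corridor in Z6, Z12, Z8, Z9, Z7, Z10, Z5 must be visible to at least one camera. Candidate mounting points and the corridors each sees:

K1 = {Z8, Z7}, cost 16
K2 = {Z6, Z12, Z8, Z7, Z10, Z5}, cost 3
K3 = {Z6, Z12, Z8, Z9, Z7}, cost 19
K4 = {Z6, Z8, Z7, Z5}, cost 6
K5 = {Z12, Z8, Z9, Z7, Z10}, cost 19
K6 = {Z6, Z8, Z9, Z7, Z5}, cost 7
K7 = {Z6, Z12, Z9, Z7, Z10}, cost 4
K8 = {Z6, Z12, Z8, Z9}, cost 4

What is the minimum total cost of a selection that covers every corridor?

K2, K7 cover every corridor at cost 3 + 4 = 7.
Any cover uses at least 2 camera mounts; among all covering selections none totals below 7.

7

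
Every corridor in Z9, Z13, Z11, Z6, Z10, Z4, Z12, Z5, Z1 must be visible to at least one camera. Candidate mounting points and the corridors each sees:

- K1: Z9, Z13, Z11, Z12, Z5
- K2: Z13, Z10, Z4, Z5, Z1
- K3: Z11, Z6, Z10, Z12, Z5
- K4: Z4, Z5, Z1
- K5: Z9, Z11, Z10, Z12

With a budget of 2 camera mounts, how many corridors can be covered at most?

Choosing K1, K2 covers {Z9, Z13, Z11, Z10, Z4, Z12, Z5, Z1} — 8 corridors.
No choice of 2 camera mounts does better; here Z6 is left uncovered.

8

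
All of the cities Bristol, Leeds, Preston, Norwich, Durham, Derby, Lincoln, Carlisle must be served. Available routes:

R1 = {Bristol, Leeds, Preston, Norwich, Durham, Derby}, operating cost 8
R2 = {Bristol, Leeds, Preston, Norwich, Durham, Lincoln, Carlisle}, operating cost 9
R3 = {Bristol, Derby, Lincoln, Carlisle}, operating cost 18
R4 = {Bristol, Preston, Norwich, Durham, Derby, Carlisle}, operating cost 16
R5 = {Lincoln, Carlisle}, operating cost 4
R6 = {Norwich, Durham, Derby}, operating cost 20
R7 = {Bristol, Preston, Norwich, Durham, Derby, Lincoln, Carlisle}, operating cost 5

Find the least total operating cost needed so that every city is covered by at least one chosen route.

R1, R5 cover every city at operating cost 8 + 4 = 12.
Any cover uses at least 2 routes; among all covering selections none totals below 12.

12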